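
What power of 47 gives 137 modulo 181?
178

Baby-step giant-step with step n = ⌈√181⌉ = 14.
Baby steps 47^j mod 181 (j:value) for j=0..13: 0:1, 1:47, 2:37, 3:110, 4:102, 5:88, 6:154, 7:179, 8:87, 9:107, 10:142, 11:158, 12:5, 13:54.
Giant-step multiplier: 47^(-14) ≡ 47^(180-14) = 47^166 ≡ 136 (mod 181).
Giant steps γ_i = 137·136^i mod 181: γ_0=137, γ_1=170, γ_2=133, γ_3=169, γ_4=178, γ_5=135, γ_6=79, γ_7=65, γ_8=152, γ_9=38, γ_10=100, γ_11=25, γ_12=142 (in table at j=10).
x = i·n + j = 12·14 + 10 = 178.
Check: 47^178 ≡ 137 (mod 181).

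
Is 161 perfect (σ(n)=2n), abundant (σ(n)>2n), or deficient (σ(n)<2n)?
deficient

Proper divisors of 161: sum = 1 + 7 + 23 = 31
Since 31 < 161, 161 is deficient.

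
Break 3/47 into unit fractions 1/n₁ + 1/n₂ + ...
1/16 + 1/752

Greedy algorithm:
3/47: ceiling(47/3) = 16, use 1/16
1/752: ceiling(752/1) = 752, use 1/752
Result: 3/47 = 1/16 + 1/752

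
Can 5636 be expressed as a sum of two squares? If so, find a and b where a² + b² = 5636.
50² + 56² (a=50, b=56)

Factorization: 5636 = 2^2 × 1409
By Fermat: n is sum of two squares iff every prime p ≡ 3 (mod 4) appears to even power.
All primes ≡ 3 (mod 4) appear to even power.
Search a = 0, 1, 2, … for 5636 - a² a perfect square: first hit at a = 50: 5636 - 2500 = 3136 = 56².
5636 = 50² + 56² = 2500 + 3136 ✓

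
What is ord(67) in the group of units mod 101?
100

101 is prime, so ord(67) divides φ(101) = 100.
Divisors of 100: 1, 2, 4, 5, 10, 20, 25, 50, 100.
Repeated squaring: 67^1 ≡ 67, 67^2 ≡ 45, 67^4 ≡ 5, 67^8 ≡ 25, 67^16 ≡ 19, 67^32 ≡ 58, 67^64 ≡ 31 (mod 101).
Test 67^d mod 101 for each divisor d in increasing order:
67^1 ≡ 67
67^2 ≡ 45
67^4 ≡ 5
67^5 = 67^4·67^1 ≡ 32
67^10 = 67^8·67^2 ≡ 14
67^20 = 67^16·67^4 ≡ 95
67^25 = 67^16·67^8·67^1 ≡ 10
67^50 = 67^32·67^16·67^2 ≡ 100
67^100 = 67^64·67^32·67^4 ≡ 1  ← first divisor giving 1
The order is 100.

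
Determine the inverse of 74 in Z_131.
108

gcd(74, 131) = 1, so the inverse exists.
Extended Euclidean algorithm on (131, 74):
131 = 1 × 74 + 57  ⟹  57 = (1)·131 + (-1)·74
74 = 1 × 57 + 17  ⟹  17 = (-1)·131 + (2)·74
57 = 3 × 17 + 6  ⟹  6 = (4)·131 + (-7)·74
17 = 2 × 6 + 5  ⟹  5 = (-9)·131 + (16)·74
6 = 1 × 5 + 1  ⟹  1 = (13)·131 + (-23)·74
So (-23)·74 ≡ 1 (mod 131), i.e. 74^(-1) ≡ -23 ≡ 108 (mod 131).
Check: 74 × 108 = 7992 ≡ 1 (mod 131)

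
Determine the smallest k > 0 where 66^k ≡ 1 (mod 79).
78

79 is prime, so ord(66) divides φ(79) = 78.
Divisors of 78: 1, 2, 3, 6, 13, 26, 39, 78.
Repeated squaring: 66^1 ≡ 66, 66^2 ≡ 11, 66^4 ≡ 42, 66^8 ≡ 26, 66^16 ≡ 44, 66^32 ≡ 40, 66^64 ≡ 20 (mod 79).
Test 66^d mod 79 for each divisor d in increasing order:
66^1 ≡ 66
66^2 ≡ 11
66^3 = 66^2·66^1 ≡ 15
66^6 = 66^4·66^2 ≡ 67
66^13 = 66^8·66^4·66^1 ≡ 24
66^26 = 66^16·66^8·66^2 ≡ 23
66^39 = 66^32·66^4·66^2·66^1 ≡ 78
66^78 = 66^64·66^8·66^4·66^2 ≡ 1  ← first divisor giving 1
The order is 78.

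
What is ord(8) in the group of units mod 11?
10

11 is prime, so ord(8) divides φ(11) = 10.
Divisors of 10: 1, 2, 5, 10.
Repeated squaring: 8^1 ≡ 8, 8^2 ≡ 9, 8^4 ≡ 4, 8^8 ≡ 5 (mod 11).
Test 8^d mod 11 for each divisor d in increasing order:
8^1 ≡ 8
8^2 ≡ 9
8^5 = 8^4·8^1 ≡ 10
8^10 = 8^8·8^2 ≡ 1  ← first divisor giving 1
The order is 10.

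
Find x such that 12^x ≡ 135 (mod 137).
62

Baby-step giant-step with step n = ⌈√137⌉ = 12.
Baby steps 12^j mod 137 (j:value) for j=0..11: 0:1, 1:12, 2:7, 3:84, 4:49, 5:40, 6:69, 7:6, 8:72, 9:42, 10:93, 11:20.
Giant-step multiplier: 12^(-12) ≡ 12^(136-12) = 12^124 ≡ 4 (mod 137).
Giant steps γ_i = 135·4^i mod 137: γ_0=135, γ_1=129, γ_2=105, γ_3=9, γ_4=36, γ_5=7 (in table at j=2).
x = i·n + j = 5·12 + 2 = 62.
Check: 12^62 ≡ 135 (mod 137).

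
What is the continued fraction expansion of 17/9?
[1; 1, 8]

Euclidean algorithm steps:
17 = 1 × 9 + 8
9 = 1 × 8 + 1
8 = 8 × 1 + 0
Continued fraction: [1; 1, 8]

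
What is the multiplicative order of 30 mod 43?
42

43 is prime, so ord(30) divides φ(43) = 42.
Divisors of 42: 1, 2, 3, 6, 7, 14, 21, 42.
Repeated squaring: 30^1 ≡ 30, 30^2 ≡ 40, 30^4 ≡ 9, 30^8 ≡ 38, 30^16 ≡ 25, 30^32 ≡ 23 (mod 43).
Test 30^d mod 43 for each divisor d in increasing order:
30^1 ≡ 30
30^2 ≡ 40
30^3 = 30^2·30^1 ≡ 39
30^6 = 30^4·30^2 ≡ 16
30^7 = 30^4·30^2·30^1 ≡ 7
30^14 = 30^8·30^4·30^2 ≡ 6
30^21 = 30^16·30^4·30^1 ≡ 42
30^42 = 30^32·30^8·30^2 ≡ 1  ← first divisor giving 1
The order is 42.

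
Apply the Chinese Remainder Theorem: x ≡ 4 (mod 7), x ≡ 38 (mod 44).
214

Using Chinese Remainder Theorem:
M = 7 × 44 = 308
M1 = 44, M2 = 7
y1 = 44^(-1) mod 7 = 4
y2 = 7^(-1) mod 44 = 19
x = (4×44×4 + 38×7×19) mod 308 = 214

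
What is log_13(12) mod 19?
3

Baby-step giant-step with step n = ⌈√19⌉ = 5.
Baby steps 13^j mod 19 (j:value) for j=0..4: 0:1, 1:13, 2:17, 3:12, 4:4.
h = 12 is already in the table at j=3, so x = 3.
Check: 13^3 ≡ 12 (mod 19).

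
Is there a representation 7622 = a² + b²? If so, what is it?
Not possible

Factorization: 7622 = 2 × 37 × 103
By Fermat: n is sum of two squares iff every prime p ≡ 3 (mod 4) appears to even power.
Prime(s) ≡ 3 (mod 4) with odd exponent: [(103, 1)]
Therefore 7622 cannot be expressed as a² + b².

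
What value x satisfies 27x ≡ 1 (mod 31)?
23

gcd(27, 31) = 1, so the inverse exists.
Extended Euclidean algorithm on (31, 27):
31 = 1 × 27 + 4  ⟹  4 = (1)·31 + (-1)·27
27 = 6 × 4 + 3  ⟹  3 = (-6)·31 + (7)·27
4 = 1 × 3 + 1  ⟹  1 = (7)·31 + (-8)·27
So (-8)·27 ≡ 1 (mod 31), i.e. 27^(-1) ≡ -8 ≡ 23 (mod 31).
Check: 27 × 23 = 621 ≡ 1 (mod 31)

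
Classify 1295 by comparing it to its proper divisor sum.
deficient

Proper divisors of 1295: sum = 1 + 5 + 7 + 35 + 37 + 185 + 259 = 529
Since 529 < 1295, 1295 is deficient.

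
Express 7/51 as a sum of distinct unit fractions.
1/8 + 1/82 + 1/16728

Greedy algorithm:
7/51: ceiling(51/7) = 8, use 1/8
5/408: ceiling(408/5) = 82, use 1/82
1/16728: ceiling(16728/1) = 16728, use 1/16728
Result: 7/51 = 1/8 + 1/82 + 1/16728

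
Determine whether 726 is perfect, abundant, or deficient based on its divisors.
abundant

Proper divisors of 726: sum = 1 + 2 + 3 + 6 + 11 + 22 + 33 + 66 + 121 + 242 + 363 = 870
Since 870 > 726, 726 is abundant.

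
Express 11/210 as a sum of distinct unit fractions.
1/20 + 1/420

Greedy algorithm:
11/210: ceiling(210/11) = 20, use 1/20
1/420: ceiling(420/1) = 420, use 1/420
Result: 11/210 = 1/20 + 1/420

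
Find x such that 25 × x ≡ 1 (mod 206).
33

gcd(25, 206) = 1, so the inverse exists.
Extended Euclidean algorithm on (206, 25):
206 = 8 × 25 + 6  ⟹  6 = (1)·206 + (-8)·25
25 = 4 × 6 + 1  ⟹  1 = (-4)·206 + (33)·25
So (33)·25 ≡ 1 (mod 206), i.e. 25^(-1) ≡ 33 (mod 206).
Check: 25 × 33 = 825 ≡ 1 (mod 206)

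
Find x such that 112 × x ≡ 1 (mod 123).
67

gcd(112, 123) = 1, so the inverse exists.
Extended Euclidean algorithm on (123, 112):
123 = 1 × 112 + 11  ⟹  11 = (1)·123 + (-1)·112
112 = 10 × 11 + 2  ⟹  2 = (-10)·123 + (11)·112
11 = 5 × 2 + 1  ⟹  1 = (51)·123 + (-56)·112
So (-56)·112 ≡ 1 (mod 123), i.e. 112^(-1) ≡ -56 ≡ 67 (mod 123).
Check: 112 × 67 = 7504 ≡ 1 (mod 123)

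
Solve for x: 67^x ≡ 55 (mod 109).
21

Baby-step giant-step with step n = ⌈√109⌉ = 11.
Baby steps 67^j mod 109 (j:value) for j=0..10: 0:1, 1:67, 2:20, 3:32, 4:73, 5:95, 6:43, 7:47, 8:97, 9:68, 10:87.
Giant-step multiplier: 67^(-11) ≡ 67^(108-11) = 67^97 ≡ 65 (mod 109).
Giant steps γ_i = 55·65^i mod 109: γ_0=55, γ_1=87 (in table at j=10).
x = i·n + j = 1·11 + 10 = 21.
Check: 67^21 ≡ 55 (mod 109).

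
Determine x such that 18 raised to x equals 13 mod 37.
7

Baby-step giant-step with step n = ⌈√37⌉ = 7.
Baby steps 18^j mod 37 (j:value) for j=0..6: 0:1, 1:18, 2:28, 3:23, 4:7, 5:15, 6:11.
Giant-step multiplier: 18^(-7) ≡ 18^(36-7) = 18^29 ≡ 20 (mod 37).
Giant steps γ_i = 13·20^i mod 37: γ_0=13, γ_1=1 (in table at j=0).
x = i·n + j = 1·7 + 0 = 7.
Check: 18^7 ≡ 13 (mod 37).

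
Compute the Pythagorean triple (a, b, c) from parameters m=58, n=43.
(1515, 4988, 5213)

Euclid's formula: a = m² - n², b = 2mn, c = m² + n²
m = 58, n = 43
a = 58² - 43² = 3364 - 1849 = 1515
b = 2 × 58 × 43 = 4988
c = 58² + 43² = 3364 + 1849 = 5213
Verification: 1515² + 4988² = 2295225 + 24880144 = 27175369 = 5213² ✓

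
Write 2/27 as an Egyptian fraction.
1/14 + 1/378

Greedy algorithm:
2/27: ceiling(27/2) = 14, use 1/14
1/378: ceiling(378/1) = 378, use 1/378
Result: 2/27 = 1/14 + 1/378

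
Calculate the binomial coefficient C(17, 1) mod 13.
4

Using Lucas' theorem:
Write n=17 and k=1 in base 13:
n in base 13: [1, 4]
k in base 13: [0, 1]
C(17,1) mod 13 = ∏ C(n_i, k_i) mod 13
Digit binomials (mod 13): C(1,0) = 1; C(4,1) = 4
Product: 1 × 4 = 4 ≡ 4 (mod 13)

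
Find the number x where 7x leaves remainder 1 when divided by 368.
263

gcd(7, 368) = 1, so the inverse exists.
Extended Euclidean algorithm on (368, 7):
368 = 52 × 7 + 4  ⟹  4 = (1)·368 + (-52)·7
7 = 1 × 4 + 3  ⟹  3 = (-1)·368 + (53)·7
4 = 1 × 3 + 1  ⟹  1 = (2)·368 + (-105)·7
So (-105)·7 ≡ 1 (mod 368), i.e. 7^(-1) ≡ -105 ≡ 263 (mod 368).
Check: 7 × 263 = 1841 ≡ 1 (mod 368)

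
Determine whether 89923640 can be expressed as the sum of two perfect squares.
Not possible

Factorization: 89923640 = 2^3 × 5 × 131^3
By Fermat: n is sum of two squares iff every prime p ≡ 3 (mod 4) appears to even power.
Prime(s) ≡ 3 (mod 4) with odd exponent: [(131, 3)]
Therefore 89923640 cannot be expressed as a² + b².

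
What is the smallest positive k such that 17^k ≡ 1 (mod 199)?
66

199 is prime, so ord(17) divides φ(199) = 198.
Divisors of 198: 1, 2, 3, 6, 9, 11, 18, 22, 33, 66, 99, 198.
Repeated squaring: 17^1 ≡ 17, 17^2 ≡ 90, 17^4 ≡ 140, 17^8 ≡ 98, 17^16 ≡ 52, 17^32 ≡ 117, 17^64 ≡ 157, 17^128 ≡ 172 (mod 199).
Test 17^d mod 199 for each divisor d in increasing order:
17^1 ≡ 17
17^2 ≡ 90
17^3 = 17^2·17^1 ≡ 137
17^6 = 17^4·17^2 ≡ 63
17^9 = 17^8·17^1 ≡ 74
17^11 = 17^8·17^2·17^1 ≡ 93
17^18 = 17^16·17^2 ≡ 103
17^22 = 17^16·17^4·17^2 ≡ 92
17^33 = 17^32·17^1 ≡ 198
17^66 = 17^64·17^2 ≡ 1  ← first divisor giving 1
The order is 66.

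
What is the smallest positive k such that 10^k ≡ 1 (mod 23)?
22

23 is prime, so ord(10) divides φ(23) = 22.
Divisors of 22: 1, 2, 11, 22.
Repeated squaring: 10^1 ≡ 10, 10^2 ≡ 8, 10^4 ≡ 18, 10^8 ≡ 2, 10^16 ≡ 4 (mod 23).
Test 10^d mod 23 for each divisor d in increasing order:
10^1 ≡ 10
10^2 ≡ 8
10^11 = 10^8·10^2·10^1 ≡ 22
10^22 = 10^16·10^4·10^2 ≡ 1  ← first divisor giving 1
The order is 22.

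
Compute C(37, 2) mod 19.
1

Using Lucas' theorem:
Write n=37 and k=2 in base 19:
n in base 19: [1, 18]
k in base 19: [0, 2]
C(37,2) mod 19 = ∏ C(n_i, k_i) mod 19
Digit binomials (mod 19): C(1,0) = 1; C(18,2) = 153 ≡ 1
Product: 1 × 1 = 1 ≡ 1 (mod 19)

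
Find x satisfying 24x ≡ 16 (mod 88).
x ≡ 8 (mod 11)

gcd(24, 88) = 8, which divides 16, so solutions exist.
Divide through by 8: 3x ≡ 2 (mod 11).
Find 3^(-1) mod 11 by the extended Euclidean algorithm:
11 = 3 × 3 + 2  ⟹  2 = (1)·11 + (-3)·3
3 = 1 × 2 + 1  ⟹  1 = (-1)·11 + (4)·3
So (4)·3 ≡ 1 (mod 11), i.e. 3^(-1) ≡ 4 (mod 11).
x ≡ 4 × 2 = 8 ≡ 8 (mod 11).
Check: 24 × 8 = 192 ≡ 16 (mod 88).
x ≡ 8 (mod 11), giving 8 solutions mod 88.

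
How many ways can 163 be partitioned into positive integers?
142798995930

p(n) counts ways to write n as a sum of positive integers (order ignored).
Euler's pentagonal recurrence: p(k) = p(k-1) + p(k-2) - p(k-5) - p(k-7) + p(k-12) + p(k-15) - ... (offsets j(3j∓1)/2, signs ++--, p(0)=1, p(<0)=0).
DP table for k = 0..162: p(0)=1, p(1)=1, p(2)=2, p(3)=3, p(4)=5, p(5)=7, p(6)=11, p(7)=15, p(8)=22, p(9)=30, p(10)=42, p(11)=56, p(12)=77, p(13)=101, p(14)=135, p(15)=176, p(16)=231, p(17)=297, p(18)=385, p(19)=490, p(20)=627, p(21)=792, p(22)=1002, p(23)=1255, p(24)=1575, p(25)=1958, p(26)=2436, p(27)=3010, p(28)=3718, p(29)=4565, p(30)=5604, p(31)=6842, p(32)=8349, p(33)=10143, p(34)=12310, p(35)=14883, p(36)=17977, p(37)=21637, p(38)=26015, p(39)=31185, p(40)=37338, p(41)=44583, p(42)=53174, p(43)=63261, p(44)=75175, p(45)=89134, p(46)=105558, p(47)=124754, p(48)=147273, p(49)=173525, p(50)=204226, p(51)=239943, p(52)=281589, p(53)=329931, p(54)=386155, p(55)=451276, p(56)=526823, p(57)=614154, p(58)=715220, p(59)=831820, p(60)=966467, p(61)=1121505, p(62)=1300156, p(63)=1505499, p(64)=1741630, p(65)=2012558, p(66)=2323520, p(67)=2679689, p(68)=3087735, p(69)=3554345, p(70)=4087968, p(71)=4697205, p(72)=5392783, p(73)=6185689, p(74)=7089500, p(75)=8118264, p(76)=9289091, p(77)=10619863, p(78)=12132164, p(79)=13848650, p(80)=15796476, p(81)=18004327, p(82)=20506255, p(83)=23338469, p(84)=26543660, p(85)=30167357, p(86)=34262962, p(87)=38887673, p(88)=44108109, p(89)=49995925, p(90)=56634173, p(91)=64112359, p(92)=72533807, p(93)=82010177, p(94)=92669720, p(95)=104651419, p(96)=118114304, p(97)=133230930, p(98)=150198136, p(99)=169229875, p(100)=190569292, p(101)=214481126, p(102)=241265379, p(103)=271248950, p(104)=304801365, p(105)=342325709, p(106)=384276336, p(107)=431149389, p(108)=483502844, p(109)=541946240, p(110)=607163746, p(111)=679903203, p(112)=761002156, p(113)=851376628, p(114)=952050665, p(115)=1064144451, p(116)=1188908248, p(117)=1327710076, p(118)=1482074143, p(119)=1653668665, p(120)=1844349560, p(121)=2056148051, p(122)=2291320912, p(123)=2552338241, p(124)=2841940500, p(125)=3163127352, p(126)=3519222692, p(127)=3913864295, p(128)=4351078600, p(129)=4835271870, p(130)=5371315400, p(131)=5964539504, p(132)=6620830889, p(133)=7346629512, p(134)=8149040695, p(135)=9035836076, p(136)=10015581680, p(137)=11097645016, p(138)=12292341831, p(139)=13610949895, p(140)=15065878135, p(141)=16670689208, p(142)=18440293320, p(143)=20390982757, p(144)=22540654445, p(145)=24908858009, p(146)=27517052599, p(147)=30388671978, p(148)=33549419497, p(149)=37027355200, p(150)=40853235313, p(151)=45060624582, p(152)=49686288421, p(153)=54770336324, p(154)=60356673280, p(155)=66493182097, p(156)=73232243759, p(157)=80630964769, p(158)=88751778802, p(159)=97662728555, p(160)=107438159466, p(161)=118159068427, p(162)=129913904637.
Final step: p(163) = p(162) + p(161) - p(158) - p(156) + p(151) + p(148) - p(141) - p(137) + p(128) + p(123) - p(112) - p(106) + p(93) + p(86) - p(71) - p(63) + p(46) + p(37) - p(18) - p(8)
= 129913904637 + 118159068427 - 88751778802 - 73232243759 + 45060624582 + 33549419497 - 16670689208 - 11097645016 + 4351078600 + 2552338241 - 761002156 - 384276336 + 82010177 + 34262962 - 4697205 - 1505499 + 105558 + 21637 - 385 - 22
= 142798995930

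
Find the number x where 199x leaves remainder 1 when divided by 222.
193

gcd(199, 222) = 1, so the inverse exists.
Extended Euclidean algorithm on (222, 199):
222 = 1 × 199 + 23  ⟹  23 = (1)·222 + (-1)·199
199 = 8 × 23 + 15  ⟹  15 = (-8)·222 + (9)·199
23 = 1 × 15 + 8  ⟹  8 = (9)·222 + (-10)·199
15 = 1 × 8 + 7  ⟹  7 = (-17)·222 + (19)·199
8 = 1 × 7 + 1  ⟹  1 = (26)·222 + (-29)·199
So (-29)·199 ≡ 1 (mod 222), i.e. 199^(-1) ≡ -29 ≡ 193 (mod 222).
Check: 199 × 193 = 38407 ≡ 1 (mod 222)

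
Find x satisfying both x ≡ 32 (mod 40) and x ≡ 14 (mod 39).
872

Using Chinese Remainder Theorem:
M = 40 × 39 = 1560
M1 = 39, M2 = 40
y1 = 39^(-1) mod 40 = 39
y2 = 40^(-1) mod 39 = 1
x = (32×39×39 + 14×40×1) mod 1560 = 872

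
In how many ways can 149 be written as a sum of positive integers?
37027355200

p(n) counts ways to write n as a sum of positive integers (order ignored).
Euler's pentagonal recurrence: p(k) = p(k-1) + p(k-2) - p(k-5) - p(k-7) + p(k-12) + p(k-15) - ... (offsets j(3j∓1)/2, signs ++--, p(0)=1, p(<0)=0).
DP table for k = 0..148: p(0)=1, p(1)=1, p(2)=2, p(3)=3, p(4)=5, p(5)=7, p(6)=11, p(7)=15, p(8)=22, p(9)=30, p(10)=42, p(11)=56, p(12)=77, p(13)=101, p(14)=135, p(15)=176, p(16)=231, p(17)=297, p(18)=385, p(19)=490, p(20)=627, p(21)=792, p(22)=1002, p(23)=1255, p(24)=1575, p(25)=1958, p(26)=2436, p(27)=3010, p(28)=3718, p(29)=4565, p(30)=5604, p(31)=6842, p(32)=8349, p(33)=10143, p(34)=12310, p(35)=14883, p(36)=17977, p(37)=21637, p(38)=26015, p(39)=31185, p(40)=37338, p(41)=44583, p(42)=53174, p(43)=63261, p(44)=75175, p(45)=89134, p(46)=105558, p(47)=124754, p(48)=147273, p(49)=173525, p(50)=204226, p(51)=239943, p(52)=281589, p(53)=329931, p(54)=386155, p(55)=451276, p(56)=526823, p(57)=614154, p(58)=715220, p(59)=831820, p(60)=966467, p(61)=1121505, p(62)=1300156, p(63)=1505499, p(64)=1741630, p(65)=2012558, p(66)=2323520, p(67)=2679689, p(68)=3087735, p(69)=3554345, p(70)=4087968, p(71)=4697205, p(72)=5392783, p(73)=6185689, p(74)=7089500, p(75)=8118264, p(76)=9289091, p(77)=10619863, p(78)=12132164, p(79)=13848650, p(80)=15796476, p(81)=18004327, p(82)=20506255, p(83)=23338469, p(84)=26543660, p(85)=30167357, p(86)=34262962, p(87)=38887673, p(88)=44108109, p(89)=49995925, p(90)=56634173, p(91)=64112359, p(92)=72533807, p(93)=82010177, p(94)=92669720, p(95)=104651419, p(96)=118114304, p(97)=133230930, p(98)=150198136, p(99)=169229875, p(100)=190569292, p(101)=214481126, p(102)=241265379, p(103)=271248950, p(104)=304801365, p(105)=342325709, p(106)=384276336, p(107)=431149389, p(108)=483502844, p(109)=541946240, p(110)=607163746, p(111)=679903203, p(112)=761002156, p(113)=851376628, p(114)=952050665, p(115)=1064144451, p(116)=1188908248, p(117)=1327710076, p(118)=1482074143, p(119)=1653668665, p(120)=1844349560, p(121)=2056148051, p(122)=2291320912, p(123)=2552338241, p(124)=2841940500, p(125)=3163127352, p(126)=3519222692, p(127)=3913864295, p(128)=4351078600, p(129)=4835271870, p(130)=5371315400, p(131)=5964539504, p(132)=6620830889, p(133)=7346629512, p(134)=8149040695, p(135)=9035836076, p(136)=10015581680, p(137)=11097645016, p(138)=12292341831, p(139)=13610949895, p(140)=15065878135, p(141)=16670689208, p(142)=18440293320, p(143)=20390982757, p(144)=22540654445, p(145)=24908858009, p(146)=27517052599, p(147)=30388671978, p(148)=33549419497.
Final step: p(149) = p(148) + p(147) - p(144) - p(142) + p(137) + p(134) - p(127) - p(123) + p(114) + p(109) - p(98) - p(92) + p(79) + p(72) - p(57) - p(49) + p(32) + p(23) - p(4)
= 33549419497 + 30388671978 - 22540654445 - 18440293320 + 11097645016 + 8149040695 - 3913864295 - 2552338241 + 952050665 + 541946240 - 150198136 - 72533807 + 13848650 + 5392783 - 614154 - 173525 + 8349 + 1255 - 5
= 37027355200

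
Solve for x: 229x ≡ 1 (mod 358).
111

gcd(229, 358) = 1, so the inverse exists.
Extended Euclidean algorithm on (358, 229):
358 = 1 × 229 + 129  ⟹  129 = (1)·358 + (-1)·229
229 = 1 × 129 + 100  ⟹  100 = (-1)·358 + (2)·229
129 = 1 × 100 + 29  ⟹  29 = (2)·358 + (-3)·229
100 = 3 × 29 + 13  ⟹  13 = (-7)·358 + (11)·229
29 = 2 × 13 + 3  ⟹  3 = (16)·358 + (-25)·229
13 = 4 × 3 + 1  ⟹  1 = (-71)·358 + (111)·229
So (111)·229 ≡ 1 (mod 358), i.e. 229^(-1) ≡ 111 (mod 358).
Check: 229 × 111 = 25419 ≡ 1 (mod 358)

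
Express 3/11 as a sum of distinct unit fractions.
1/4 + 1/44

Greedy algorithm:
3/11: ceiling(11/3) = 4, use 1/4
1/44: ceiling(44/1) = 44, use 1/44
Result: 3/11 = 1/4 + 1/44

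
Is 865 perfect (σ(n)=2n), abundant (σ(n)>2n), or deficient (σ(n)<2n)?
deficient

Proper divisors of 865: sum = 1 + 5 + 173 = 179
Since 179 < 865, 865 is deficient.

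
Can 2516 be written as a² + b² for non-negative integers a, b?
4² + 50² (a=4, b=50)

Factorization: 2516 = 2^2 × 17 × 37
By Fermat: n is sum of two squares iff every prime p ≡ 3 (mod 4) appears to even power.
All primes ≡ 3 (mod 4) appear to even power.
Search a = 0, 1, 2, … for 2516 - a² a perfect square: first hit at a = 4: 2516 - 16 = 2500 = 50².
2516 = 4² + 50² = 16 + 2500 ✓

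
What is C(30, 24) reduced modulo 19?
6

Using Lucas' theorem:
Write n=30 and k=24 in base 19:
n in base 19: [1, 11]
k in base 19: [1, 5]
C(30,24) mod 19 = ∏ C(n_i, k_i) mod 19
Digit binomials (mod 19): C(1,1) = 1; C(11,5) = 462 ≡ 6
Product: 1 × 6 = 6 ≡ 6 (mod 19)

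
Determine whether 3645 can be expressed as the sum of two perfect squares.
27² + 54² (a=27, b=54)

Factorization: 3645 = 3^6 × 5
By Fermat: n is sum of two squares iff every prime p ≡ 3 (mod 4) appears to even power.
All primes ≡ 3 (mod 4) appear to even power.
Search a = 0, 1, 2, … for 3645 - a² a perfect square: first hit at a = 27: 3645 - 729 = 2916 = 54².
3645 = 27² + 54² = 729 + 2916 ✓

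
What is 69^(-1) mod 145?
124

gcd(69, 145) = 1, so the inverse exists.
Extended Euclidean algorithm on (145, 69):
145 = 2 × 69 + 7  ⟹  7 = (1)·145 + (-2)·69
69 = 9 × 7 + 6  ⟹  6 = (-9)·145 + (19)·69
7 = 1 × 6 + 1  ⟹  1 = (10)·145 + (-21)·69
So (-21)·69 ≡ 1 (mod 145), i.e. 69^(-1) ≡ -21 ≡ 124 (mod 145).
Check: 69 × 124 = 8556 ≡ 1 (mod 145)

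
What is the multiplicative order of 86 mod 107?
53

107 is prime, so ord(86) divides φ(107) = 106.
Divisors of 106: 1, 2, 53, 106.
Repeated squaring: 86^1 ≡ 86, 86^2 ≡ 13, 86^4 ≡ 62, 86^8 ≡ 99, 86^16 ≡ 64, 86^32 ≡ 30, 86^64 ≡ 44 (mod 107).
Test 86^d mod 107 for each divisor d in increasing order:
86^1 ≡ 86
86^2 ≡ 13
86^53 = 86^32·86^16·86^4·86^1 ≡ 1  ← first divisor giving 1
The order is 53.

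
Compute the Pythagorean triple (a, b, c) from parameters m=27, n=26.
(53, 1404, 1405)

Euclid's formula: a = m² - n², b = 2mn, c = m² + n²
m = 27, n = 26
a = 27² - 26² = 729 - 676 = 53
b = 2 × 27 × 26 = 1404
c = 27² + 26² = 729 + 676 = 1405
Verification: 53² + 1404² = 2809 + 1971216 = 1974025 = 1405² ✓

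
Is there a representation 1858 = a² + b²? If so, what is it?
3² + 43² (a=3, b=43)

Factorization: 1858 = 2 × 929
By Fermat: n is sum of two squares iff every prime p ≡ 3 (mod 4) appears to even power.
All primes ≡ 3 (mod 4) appear to even power.
Search a = 0, 1, 2, … for 1858 - a² a perfect square: first hit at a = 3: 1858 - 9 = 1849 = 43².
1858 = 3² + 43² = 9 + 1849 ✓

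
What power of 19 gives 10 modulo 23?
9

Baby-step giant-step with step n = ⌈√23⌉ = 5.
Baby steps 19^j mod 23 (j:value) for j=0..4: 0:1, 1:19, 2:16, 3:5, 4:3.
Giant-step multiplier: 19^(-5) ≡ 19^(22-5) = 19^17 ≡ 21 (mod 23).
Giant steps γ_i = 10·21^i mod 23: γ_0=10, γ_1=3 (in table at j=4).
x = i·n + j = 1·5 + 4 = 9.
Check: 19^9 ≡ 10 (mod 23).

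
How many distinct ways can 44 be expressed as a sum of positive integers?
75175

p(n) counts ways to write n as a sum of positive integers (order ignored).
Euler's pentagonal recurrence: p(k) = p(k-1) + p(k-2) - p(k-5) - p(k-7) + p(k-12) + p(k-15) - ... (offsets j(3j∓1)/2, signs ++--, p(0)=1, p(<0)=0).
DP table for k = 0..43: p(0)=1, p(1)=1, p(2)=2, p(3)=3, p(4)=5, p(5)=7, p(6)=11, p(7)=15, p(8)=22, p(9)=30, p(10)=42, p(11)=56, p(12)=77, p(13)=101, p(14)=135, p(15)=176, p(16)=231, p(17)=297, p(18)=385, p(19)=490, p(20)=627, p(21)=792, p(22)=1002, p(23)=1255, p(24)=1575, p(25)=1958, p(26)=2436, p(27)=3010, p(28)=3718, p(29)=4565, p(30)=5604, p(31)=6842, p(32)=8349, p(33)=10143, p(34)=12310, p(35)=14883, p(36)=17977, p(37)=21637, p(38)=26015, p(39)=31185, p(40)=37338, p(41)=44583, p(42)=53174, p(43)=63261.
Final step: p(44) = p(43) + p(42) - p(39) - p(37) + p(32) + p(29) - p(22) - p(18) + p(9) + p(4)
= 63261 + 53174 - 31185 - 21637 + 8349 + 4565 - 1002 - 385 + 30 + 5
= 75175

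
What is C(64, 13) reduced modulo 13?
4

Using Lucas' theorem:
Write n=64 and k=13 in base 13:
n in base 13: [4, 12]
k in base 13: [1, 0]
C(64,13) mod 13 = ∏ C(n_i, k_i) mod 13
Digit binomials (mod 13): C(4,1) = 4; C(12,0) = 1
Product: 4 × 1 = 4 ≡ 4 (mod 13)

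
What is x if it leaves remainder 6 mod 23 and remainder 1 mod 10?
121

Using Chinese Remainder Theorem:
M = 23 × 10 = 230
M1 = 10, M2 = 23
y1 = 10^(-1) mod 23 = 7
y2 = 23^(-1) mod 10 = 7
x = (6×10×7 + 1×23×7) mod 230 = 121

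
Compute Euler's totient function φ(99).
60

99 = 3^2 × 11
φ(n) = n × ∏(1 - 1/p) for each prime p dividing n
φ(99) = 99 × (1 - 1/3) × (1 - 1/11) = 60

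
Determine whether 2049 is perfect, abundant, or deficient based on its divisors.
deficient

Proper divisors of 2049: sum = 1 + 3 + 683 = 687
Since 687 < 2049, 2049 is deficient.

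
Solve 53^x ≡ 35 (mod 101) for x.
71

Baby-step giant-step with step n = ⌈√101⌉ = 11.
Baby steps 53^j mod 101 (j:value) for j=0..10: 0:1, 1:53, 2:82, 3:3, 4:58, 5:44, 6:9, 7:73, 8:31, 9:27, 10:17.
Giant-step multiplier: 53^(-11) ≡ 53^(100-11) = 53^89 ≡ 63 (mod 101).
Giant steps γ_i = 35·63^i mod 101: γ_0=35, γ_1=84, γ_2=40, γ_3=96, γ_4=89, γ_5=52, γ_6=44 (in table at j=5).
x = i·n + j = 6·11 + 5 = 71.
Check: 53^71 ≡ 35 (mod 101).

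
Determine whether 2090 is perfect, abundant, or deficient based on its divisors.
abundant

Proper divisors of 2090: sum = 1 + 2 + 5 + 10 + 11 + 19 + 22 + 38 + 55 + 95 + 110 + 190 + 209 + 418 + 1045 = 2230
Since 2230 > 2090, 2090 is abundant.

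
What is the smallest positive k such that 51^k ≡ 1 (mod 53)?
52

53 is prime, so ord(51) divides φ(53) = 52.
Divisors of 52: 1, 2, 4, 13, 26, 52.
Repeated squaring: 51^1 ≡ 51, 51^2 ≡ 4, 51^4 ≡ 16, 51^8 ≡ 44, 51^16 ≡ 28, 51^32 ≡ 42 (mod 53).
Test 51^d mod 53 for each divisor d in increasing order:
51^1 ≡ 51
51^2 ≡ 4
51^4 ≡ 16
51^13 = 51^8·51^4·51^1 ≡ 23
51^26 = 51^16·51^8·51^2 ≡ 52
51^52 = 51^32·51^16·51^4 ≡ 1  ← first divisor giving 1
The order is 52.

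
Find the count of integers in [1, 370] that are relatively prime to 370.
144

370 = 2 × 5 × 37
φ(n) = n × ∏(1 - 1/p) for each prime p dividing n
φ(370) = 370 × (1 - 1/2) × (1 - 1/5) × (1 - 1/37) = 144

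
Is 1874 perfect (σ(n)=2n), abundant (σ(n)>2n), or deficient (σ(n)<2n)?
deficient

Proper divisors of 1874: sum = 1 + 2 + 937 = 940
Since 940 < 1874, 1874 is deficient.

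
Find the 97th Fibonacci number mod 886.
47

Matrix identity: Q^n = [[F_(n+1), F_n], [F_n, F_(n-1)]] with Q = [[1,1],[1,0]].
n = 97 = 1100001₂. Square-and-multiply, entries mod 886:
Q^1 = [[1,1],[1,0]]
Q^3 = (Q^1)²·Q = [[3,2],[2,1]]
Q^6 = (Q^3)² = [[13,8],[8,5]]
Q^12 = (Q^6)² = [[233,144],[144,89]]
Q^24 = (Q^12)² = [[601,296],[296,305]]
Q^48 = (Q^24)² = [[501,604],[604,783]]
Q^97 = (Q^48)²·Q = [[333,47],[47,286]]
F_97 mod 886 = Q^97[0][1] = 47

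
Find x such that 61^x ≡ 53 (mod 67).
27

Baby-step giant-step with step n = ⌈√67⌉ = 9.
Baby steps 61^j mod 67 (j:value) for j=0..8: 0:1, 1:61, 2:36, 3:52, 4:23, 5:63, 6:24, 7:57, 8:60.
Giant-step multiplier: 61^(-9) ≡ 61^(66-9) = 61^57 ≡ 8 (mod 67).
Giant steps γ_i = 53·8^i mod 67: γ_0=53, γ_1=22, γ_2=42, γ_3=1 (in table at j=0).
x = i·n + j = 3·9 + 0 = 27.
Check: 61^27 ≡ 53 (mod 67).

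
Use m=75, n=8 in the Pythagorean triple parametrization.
(5561, 1200, 5689)

Euclid's formula: a = m² - n², b = 2mn, c = m² + n²
m = 75, n = 8
a = 75² - 8² = 5625 - 64 = 5561
b = 2 × 75 × 8 = 1200
c = 75² + 8² = 5625 + 64 = 5689
Verification: 5561² + 1200² = 30924721 + 1440000 = 32364721 = 5689² ✓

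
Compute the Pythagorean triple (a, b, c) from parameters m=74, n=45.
(3451, 6660, 7501)

Euclid's formula: a = m² - n², b = 2mn, c = m² + n²
m = 74, n = 45
a = 74² - 45² = 5476 - 2025 = 3451
b = 2 × 74 × 45 = 6660
c = 74² + 45² = 5476 + 2025 = 7501
Verification: 3451² + 6660² = 11909401 + 44355600 = 56265001 = 7501² ✓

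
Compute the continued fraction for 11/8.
[1; 2, 1, 2]

Euclidean algorithm steps:
11 = 1 × 8 + 3
8 = 2 × 3 + 2
3 = 1 × 2 + 1
2 = 2 × 1 + 0
Continued fraction: [1; 2, 1, 2]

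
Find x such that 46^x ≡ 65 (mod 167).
156

Baby-step giant-step with step n = ⌈√167⌉ = 13.
Baby steps 46^j mod 167 (j:value) for j=0..12: 0:1, 1:46, 2:112, 3:142, 4:19, 5:39, 6:124, 7:26, 8:27, 9:73, 10:18, 11:160, 12:12.
Giant-step multiplier: 46^(-13) ≡ 46^(166-13) = 46^153 ≡ 131 (mod 167).
Giant steps γ_i = 65·131^i mod 167: γ_0=65, γ_1=165, γ_2=72, γ_3=80, γ_4=126, γ_5=140, γ_6=137, γ_7=78, γ_8=31, γ_9=53, γ_10=96, γ_11=51, γ_12=1 (in table at j=0).
x = i·n + j = 12·13 + 0 = 156.
Check: 46^156 ≡ 65 (mod 167).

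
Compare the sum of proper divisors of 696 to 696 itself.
abundant

Proper divisors of 696: sum = 1 + 2 + 3 + 4 + 6 + 8 + 12 + 24 + 29 + 58 + 87 + 116 + 174 + 232 + 348 = 1104
Since 1104 > 696, 696 is abundant.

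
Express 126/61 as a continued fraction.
[2; 15, 4]

Euclidean algorithm steps:
126 = 2 × 61 + 4
61 = 15 × 4 + 1
4 = 4 × 1 + 0
Continued fraction: [2; 15, 4]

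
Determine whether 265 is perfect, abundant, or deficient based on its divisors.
deficient

Proper divisors of 265: sum = 1 + 5 + 53 = 59
Since 59 < 265, 265 is deficient.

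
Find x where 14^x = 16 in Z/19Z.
16

Baby-step giant-step with step n = ⌈√19⌉ = 5.
Baby steps 14^j mod 19 (j:value) for j=0..4: 0:1, 1:14, 2:6, 3:8, 4:17.
Giant-step multiplier: 14^(-5) ≡ 14^(18-5) = 14^13 ≡ 2 (mod 19).
Giant steps γ_i = 16·2^i mod 19: γ_0=16, γ_1=13, γ_2=7, γ_3=14 (in table at j=1).
x = i·n + j = 3·5 + 1 = 16.
Check: 14^16 ≡ 16 (mod 19).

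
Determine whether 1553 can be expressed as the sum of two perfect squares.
23² + 32² (a=23, b=32)

Factorization: 1553 = 1553
By Fermat: n is sum of two squares iff every prime p ≡ 3 (mod 4) appears to even power.
All primes ≡ 3 (mod 4) appear to even power.
Search a = 0, 1, 2, … for 1553 - a² a perfect square: first hit at a = 23: 1553 - 529 = 1024 = 32².
1553 = 23² + 32² = 529 + 1024 ✓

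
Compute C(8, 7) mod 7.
1

Using Lucas' theorem:
Write n=8 and k=7 in base 7:
n in base 7: [1, 1]
k in base 7: [1, 0]
C(8,7) mod 7 = ∏ C(n_i, k_i) mod 7
Digit binomials (mod 7): C(1,1) = 1; C(1,0) = 1
Product: 1 × 1 = 1 ≡ 1 (mod 7)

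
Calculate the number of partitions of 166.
189334822579

p(n) counts ways to write n as a sum of positive integers (order ignored).
Euler's pentagonal recurrence: p(k) = p(k-1) + p(k-2) - p(k-5) - p(k-7) + p(k-12) + p(k-15) - ... (offsets j(3j∓1)/2, signs ++--, p(0)=1, p(<0)=0).
DP table for k = 0..165: p(0)=1, p(1)=1, p(2)=2, p(3)=3, p(4)=5, p(5)=7, p(6)=11, p(7)=15, p(8)=22, p(9)=30, p(10)=42, p(11)=56, p(12)=77, p(13)=101, p(14)=135, p(15)=176, p(16)=231, p(17)=297, p(18)=385, p(19)=490, p(20)=627, p(21)=792, p(22)=1002, p(23)=1255, p(24)=1575, p(25)=1958, p(26)=2436, p(27)=3010, p(28)=3718, p(29)=4565, p(30)=5604, p(31)=6842, p(32)=8349, p(33)=10143, p(34)=12310, p(35)=14883, p(36)=17977, p(37)=21637, p(38)=26015, p(39)=31185, p(40)=37338, p(41)=44583, p(42)=53174, p(43)=63261, p(44)=75175, p(45)=89134, p(46)=105558, p(47)=124754, p(48)=147273, p(49)=173525, p(50)=204226, p(51)=239943, p(52)=281589, p(53)=329931, p(54)=386155, p(55)=451276, p(56)=526823, p(57)=614154, p(58)=715220, p(59)=831820, p(60)=966467, p(61)=1121505, p(62)=1300156, p(63)=1505499, p(64)=1741630, p(65)=2012558, p(66)=2323520, p(67)=2679689, p(68)=3087735, p(69)=3554345, p(70)=4087968, p(71)=4697205, p(72)=5392783, p(73)=6185689, p(74)=7089500, p(75)=8118264, p(76)=9289091, p(77)=10619863, p(78)=12132164, p(79)=13848650, p(80)=15796476, p(81)=18004327, p(82)=20506255, p(83)=23338469, p(84)=26543660, p(85)=30167357, p(86)=34262962, p(87)=38887673, p(88)=44108109, p(89)=49995925, p(90)=56634173, p(91)=64112359, p(92)=72533807, p(93)=82010177, p(94)=92669720, p(95)=104651419, p(96)=118114304, p(97)=133230930, p(98)=150198136, p(99)=169229875, p(100)=190569292, p(101)=214481126, p(102)=241265379, p(103)=271248950, p(104)=304801365, p(105)=342325709, p(106)=384276336, p(107)=431149389, p(108)=483502844, p(109)=541946240, p(110)=607163746, p(111)=679903203, p(112)=761002156, p(113)=851376628, p(114)=952050665, p(115)=1064144451, p(116)=1188908248, p(117)=1327710076, p(118)=1482074143, p(119)=1653668665, p(120)=1844349560, p(121)=2056148051, p(122)=2291320912, p(123)=2552338241, p(124)=2841940500, p(125)=3163127352, p(126)=3519222692, p(127)=3913864295, p(128)=4351078600, p(129)=4835271870, p(130)=5371315400, p(131)=5964539504, p(132)=6620830889, p(133)=7346629512, p(134)=8149040695, p(135)=9035836076, p(136)=10015581680, p(137)=11097645016, p(138)=12292341831, p(139)=13610949895, p(140)=15065878135, p(141)=16670689208, p(142)=18440293320, p(143)=20390982757, p(144)=22540654445, p(145)=24908858009, p(146)=27517052599, p(147)=30388671978, p(148)=33549419497, p(149)=37027355200, p(150)=40853235313, p(151)=45060624582, p(152)=49686288421, p(153)=54770336324, p(154)=60356673280, p(155)=66493182097, p(156)=73232243759, p(157)=80630964769, p(158)=88751778802, p(159)=97662728555, p(160)=107438159466, p(161)=118159068427, p(162)=129913904637, p(163)=142798995930, p(164)=156919475295, p(165)=172389800255.
Final step: p(166) = p(165) + p(164) - p(161) - p(159) + p(154) + p(151) - p(144) - p(140) + p(131) + p(126) - p(115) - p(109) + p(96) + p(89) - p(74) - p(66) + p(49) + p(40) - p(21) - p(11)
= 172389800255 + 156919475295 - 118159068427 - 97662728555 + 60356673280 + 45060624582 - 22540654445 - 15065878135 + 5964539504 + 3519222692 - 1064144451 - 541946240 + 118114304 + 49995925 - 7089500 - 2323520 + 173525 + 37338 - 792 - 56
= 189334822579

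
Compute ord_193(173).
64

193 is prime, so ord(173) divides φ(193) = 192.
Divisors of 192: 1, 2, 3, 4, 6, 8, 12, 16, 24, 32, 48, 64, 96, 192.
Repeated squaring: 173^1 ≡ 173, 173^2 ≡ 14, 173^4 ≡ 3, 173^8 ≡ 9, 173^16 ≡ 81, 173^32 ≡ 192, 173^64 ≡ 1, 173^128 ≡ 1 (mod 193).
Test 173^d mod 193 for each divisor d in increasing order:
173^1 ≡ 173
173^2 ≡ 14
173^3 = 173^2·173^1 ≡ 106
173^4 ≡ 3
173^6 = 173^4·173^2 ≡ 42
173^8 ≡ 9
173^12 = 173^8·173^4 ≡ 27
173^16 ≡ 81
173^24 = 173^16·173^8 ≡ 150
173^32 ≡ 192
173^48 = 173^32·173^16 ≡ 112
173^64 ≡ 1  ← first divisor giving 1
The order is 64.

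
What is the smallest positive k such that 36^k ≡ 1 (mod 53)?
13

53 is prime, so ord(36) divides φ(53) = 52.
Divisors of 52: 1, 2, 4, 13, 26, 52.
Repeated squaring: 36^1 ≡ 36, 36^2 ≡ 24, 36^4 ≡ 46, 36^8 ≡ 49, 36^16 ≡ 16, 36^32 ≡ 44 (mod 53).
Test 36^d mod 53 for each divisor d in increasing order:
36^1 ≡ 36
36^2 ≡ 24
36^4 ≡ 46
36^13 = 36^8·36^4·36^1 ≡ 1  ← first divisor giving 1
The order is 13.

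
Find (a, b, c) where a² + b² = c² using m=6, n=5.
(11, 60, 61)

Euclid's formula: a = m² - n², b = 2mn, c = m² + n²
m = 6, n = 5
a = 6² - 5² = 36 - 25 = 11
b = 2 × 6 × 5 = 60
c = 6² + 5² = 36 + 25 = 61
Verification: 11² + 60² = 121 + 3600 = 3721 = 61² ✓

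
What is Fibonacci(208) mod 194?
47

Matrix identity: Q^n = [[F_(n+1), F_n], [F_n, F_(n-1)]] with Q = [[1,1],[1,0]].
n = 208 = 11010000₂. Square-and-multiply, entries mod 194:
Q^1 = [[1,1],[1,0]]
Q^3 = (Q^1)²·Q = [[3,2],[2,1]]
Q^6 = (Q^3)² = [[13,8],[8,5]]
Q^13 = (Q^6)²·Q = [[183,39],[39,144]]
Q^26 = (Q^13)² = [[90,143],[143,141]]
Q^52 = (Q^26)² = [[31,53],[53,172]]
Q^104 = (Q^52)² = [[84,89],[89,189]]
Q^208 = (Q^104)² = [[39,47],[47,186]]
F_208 mod 194 = Q^208[0][1] = 47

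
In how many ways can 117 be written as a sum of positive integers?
1327710076

p(n) counts ways to write n as a sum of positive integers (order ignored).
Euler's pentagonal recurrence: p(k) = p(k-1) + p(k-2) - p(k-5) - p(k-7) + p(k-12) + p(k-15) - ... (offsets j(3j∓1)/2, signs ++--, p(0)=1, p(<0)=0).
DP table for k = 0..116: p(0)=1, p(1)=1, p(2)=2, p(3)=3, p(4)=5, p(5)=7, p(6)=11, p(7)=15, p(8)=22, p(9)=30, p(10)=42, p(11)=56, p(12)=77, p(13)=101, p(14)=135, p(15)=176, p(16)=231, p(17)=297, p(18)=385, p(19)=490, p(20)=627, p(21)=792, p(22)=1002, p(23)=1255, p(24)=1575, p(25)=1958, p(26)=2436, p(27)=3010, p(28)=3718, p(29)=4565, p(30)=5604, p(31)=6842, p(32)=8349, p(33)=10143, p(34)=12310, p(35)=14883, p(36)=17977, p(37)=21637, p(38)=26015, p(39)=31185, p(40)=37338, p(41)=44583, p(42)=53174, p(43)=63261, p(44)=75175, p(45)=89134, p(46)=105558, p(47)=124754, p(48)=147273, p(49)=173525, p(50)=204226, p(51)=239943, p(52)=281589, p(53)=329931, p(54)=386155, p(55)=451276, p(56)=526823, p(57)=614154, p(58)=715220, p(59)=831820, p(60)=966467, p(61)=1121505, p(62)=1300156, p(63)=1505499, p(64)=1741630, p(65)=2012558, p(66)=2323520, p(67)=2679689, p(68)=3087735, p(69)=3554345, p(70)=4087968, p(71)=4697205, p(72)=5392783, p(73)=6185689, p(74)=7089500, p(75)=8118264, p(76)=9289091, p(77)=10619863, p(78)=12132164, p(79)=13848650, p(80)=15796476, p(81)=18004327, p(82)=20506255, p(83)=23338469, p(84)=26543660, p(85)=30167357, p(86)=34262962, p(87)=38887673, p(88)=44108109, p(89)=49995925, p(90)=56634173, p(91)=64112359, p(92)=72533807, p(93)=82010177, p(94)=92669720, p(95)=104651419, p(96)=118114304, p(97)=133230930, p(98)=150198136, p(99)=169229875, p(100)=190569292, p(101)=214481126, p(102)=241265379, p(103)=271248950, p(104)=304801365, p(105)=342325709, p(106)=384276336, p(107)=431149389, p(108)=483502844, p(109)=541946240, p(110)=607163746, p(111)=679903203, p(112)=761002156, p(113)=851376628, p(114)=952050665, p(115)=1064144451, p(116)=1188908248.
Final step: p(117) = p(116) + p(115) - p(112) - p(110) + p(105) + p(102) - p(95) - p(91) + p(82) + p(77) - p(66) - p(60) + p(47) + p(40) - p(25) - p(17) + p(0)
= 1188908248 + 1064144451 - 761002156 - 607163746 + 342325709 + 241265379 - 104651419 - 64112359 + 20506255 + 10619863 - 2323520 - 966467 + 124754 + 37338 - 1958 - 297 + 1
= 1327710076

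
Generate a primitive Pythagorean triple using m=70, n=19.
(4539, 2660, 5261)

Euclid's formula: a = m² - n², b = 2mn, c = m² + n²
m = 70, n = 19
a = 70² - 19² = 4900 - 361 = 4539
b = 2 × 70 × 19 = 2660
c = 70² + 19² = 4900 + 361 = 5261
Verification: 4539² + 2660² = 20602521 + 7075600 = 27678121 = 5261² ✓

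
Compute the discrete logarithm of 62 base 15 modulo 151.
86

Baby-step giant-step with step n = ⌈√151⌉ = 13.
Baby steps 15^j mod 151 (j:value) for j=0..12: 0:1, 1:15, 2:74, 3:53, 4:40, 5:147, 6:91, 7:6, 8:90, 9:142, 10:16, 11:89, 12:127.
Giant-step multiplier: 15^(-13) ≡ 15^(150-13) = 15^137 ≡ 13 (mod 151).
Giant steps γ_i = 62·13^i mod 151: γ_0=62, γ_1=51, γ_2=59, γ_3=12, γ_4=5, γ_5=65, γ_6=90 (in table at j=8).
x = i·n + j = 6·13 + 8 = 86.
Check: 15^86 ≡ 62 (mod 151).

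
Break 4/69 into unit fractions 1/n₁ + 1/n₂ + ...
1/18 + 1/414

Greedy algorithm:
4/69: ceiling(69/4) = 18, use 1/18
1/414: ceiling(414/1) = 414, use 1/414
Result: 4/69 = 1/18 + 1/414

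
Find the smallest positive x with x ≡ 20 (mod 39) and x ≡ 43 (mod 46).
917

Using Chinese Remainder Theorem:
M = 39 × 46 = 1794
M1 = 46, M2 = 39
y1 = 46^(-1) mod 39 = 28
y2 = 39^(-1) mod 46 = 13
x = (20×46×28 + 43×39×13) mod 1794 = 917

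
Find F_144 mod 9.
0

Matrix identity: Q^n = [[F_(n+1), F_n], [F_n, F_(n-1)]] with Q = [[1,1],[1,0]].
n = 144 = 10010000₂. Square-and-multiply, entries mod 9:
Q^1 = [[1,1],[1,0]]
Q^2 = (Q^1)² = [[2,1],[1,1]]
Q^4 = (Q^2)² = [[5,3],[3,2]]
Q^9 = (Q^4)²·Q = [[1,7],[7,3]]
Q^18 = (Q^9)² = [[5,1],[1,4]]
Q^36 = (Q^18)² = [[8,0],[0,8]]
Q^72 = (Q^36)² = [[1,0],[0,1]]
Q^144 = (Q^72)² = [[1,0],[0,1]]
F_144 mod 9 = Q^144[0][1] = 0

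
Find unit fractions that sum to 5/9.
1/2 + 1/18

Greedy algorithm:
5/9: ceiling(9/5) = 2, use 1/2
1/18: ceiling(18/1) = 18, use 1/18
Result: 5/9 = 1/2 + 1/18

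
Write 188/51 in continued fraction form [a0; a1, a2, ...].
[3; 1, 2, 5, 3]

Euclidean algorithm steps:
188 = 3 × 51 + 35
51 = 1 × 35 + 16
35 = 2 × 16 + 3
16 = 5 × 3 + 1
3 = 3 × 1 + 0
Continued fraction: [3; 1, 2, 5, 3]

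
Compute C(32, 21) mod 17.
5

Using Lucas' theorem:
Write n=32 and k=21 in base 17:
n in base 17: [1, 15]
k in base 17: [1, 4]
C(32,21) mod 17 = ∏ C(n_i, k_i) mod 17
Digit binomials (mod 17): C(1,1) = 1; C(15,4) = 1365 ≡ 5
Product: 1 × 5 = 5 ≡ 5 (mod 17)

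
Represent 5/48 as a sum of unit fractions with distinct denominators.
1/10 + 1/240

Greedy algorithm:
5/48: ceiling(48/5) = 10, use 1/10
1/240: ceiling(240/1) = 240, use 1/240
Result: 5/48 = 1/10 + 1/240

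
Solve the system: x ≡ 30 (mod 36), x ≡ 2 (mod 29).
930

Using Chinese Remainder Theorem:
M = 36 × 29 = 1044
M1 = 29, M2 = 36
y1 = 29^(-1) mod 36 = 5
y2 = 36^(-1) mod 29 = 25
x = (30×29×5 + 2×36×25) mod 1044 = 930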